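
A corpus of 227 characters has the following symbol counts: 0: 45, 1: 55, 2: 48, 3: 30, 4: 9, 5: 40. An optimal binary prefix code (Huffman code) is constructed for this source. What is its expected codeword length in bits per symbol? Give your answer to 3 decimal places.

2.520 bits/symbol

Probabilities are the counts divided by 227.
Repeatedly combine the two least-probable nodes; the expected code length is the sum of the merged weights.
merge 9/227 + 30/227 → 39/227
merge 39/227 + 40/227 → 79/227
merge 45/227 + 48/227 → 93/227
merge 55/227 + 79/227 → 134/227
merge 93/227 + 134/227 → 1
L = 39/227 + 79/227 + 93/227 + 134/227 + 1 = 572/227 ≈ 2.520 bits/symbol.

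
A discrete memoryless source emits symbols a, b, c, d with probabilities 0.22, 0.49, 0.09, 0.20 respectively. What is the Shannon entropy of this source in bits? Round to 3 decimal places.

H = −Σ pᵢ log₂ pᵢ.
−0.22·log₂(0.22) = 0.4806
−0.49·log₂(0.49) = 0.5043
−0.09·log₂(0.09) = 0.3127
−0.20·log₂(0.20) = 0.4644
Sum ≈ 1.7619 → 1.762 bits.

1.762 bits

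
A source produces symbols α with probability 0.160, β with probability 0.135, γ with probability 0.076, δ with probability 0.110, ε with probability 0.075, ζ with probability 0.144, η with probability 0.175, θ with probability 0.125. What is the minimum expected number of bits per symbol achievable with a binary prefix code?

Repeatedly combine the two least-probable nodes; the expected code length is the sum of the merged weights.
merge 3/40 + 19/250 → 151/1000
merge 11/100 + 1/8 → 47/200
merge 27/200 + 18/125 → 279/1000
merge 151/1000 + 4/25 → 311/1000
merge 7/40 + 47/200 → 41/100
merge 279/1000 + 311/1000 → 59/100
merge 41/100 + 59/100 → 1
L = 151/1000 + 47/200 + 279/1000 + 311/1000 + 41/100 + 59/100 + 1 = 372/125 = 2.976 bits/symbol.

2.976 bits/symbol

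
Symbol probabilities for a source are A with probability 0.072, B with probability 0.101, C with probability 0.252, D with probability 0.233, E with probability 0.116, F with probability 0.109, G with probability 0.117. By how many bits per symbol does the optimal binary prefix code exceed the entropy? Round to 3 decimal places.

Entropy H = −Σ p log₂ p ≈ 2.6693 bits.
Huffman merges: 9/125+101/1000→173/1000; 109/1000+29/250→9/40; 117/1000+173/1000→29/100; 9/40+233/1000→229/500; 63/250+29/100→271/500; 229/500+271/500→1. L = 336/125 ≈ 2.6880.
L − H = 2.6880 − 2.6693 = 0.019 bits.

0.019 bits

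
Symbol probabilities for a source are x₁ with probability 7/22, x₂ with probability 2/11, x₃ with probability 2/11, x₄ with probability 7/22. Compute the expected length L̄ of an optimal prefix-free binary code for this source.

2 bits/symbol

Repeatedly combine the two least-probable nodes; the expected code length is the sum of the merged weights.
merge 2/11 + 2/11 → 4/11
merge 7/22 + 7/22 → 7/11
merge 4/11 + 7/11 → 1
L = 4/11 + 7/11 + 1 = 2 bits/symbol.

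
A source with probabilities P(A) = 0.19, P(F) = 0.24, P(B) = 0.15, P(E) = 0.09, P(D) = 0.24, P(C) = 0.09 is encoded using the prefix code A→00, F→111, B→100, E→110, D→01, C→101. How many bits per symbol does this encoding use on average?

L̄ = Σ pᵢ·ℓᵢ = 0.19·2 + 0.24·3 + 0.15·3 + 0.09·3 + 0.24·2 + 0.09·3 = 2.57 bits/symbol.

2.57 bits/symbol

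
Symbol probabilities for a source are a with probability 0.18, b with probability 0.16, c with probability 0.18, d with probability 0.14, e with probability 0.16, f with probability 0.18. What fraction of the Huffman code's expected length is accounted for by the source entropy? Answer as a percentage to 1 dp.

Entropy H = −Σ p log₂ p ≈ 2.5791 bits.
Huffman merges: 7/50+4/25→3/10; 4/25+9/50→17/50; 9/50+9/50→9/25; 3/10+17/50→16/25; 9/25+16/25→1. L = 66/25 ≈ 2.6400.
Efficiency = H/L = 2.5791/2.6400 = 97.7%.

97.7%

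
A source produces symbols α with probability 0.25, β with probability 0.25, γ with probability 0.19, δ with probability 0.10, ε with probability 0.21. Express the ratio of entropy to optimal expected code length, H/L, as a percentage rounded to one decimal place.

Entropy H = −Σ p log₂ p ≈ 2.2602 bits.
Huffman merges: 1/10+19/100→29/100; 21/100+1/4→23/50; 1/4+29/100→27/50; 23/50+27/50→1. L = 229/100 ≈ 2.2900.
Efficiency = H/L = 2.2602/2.2900 = 98.7%.

98.7%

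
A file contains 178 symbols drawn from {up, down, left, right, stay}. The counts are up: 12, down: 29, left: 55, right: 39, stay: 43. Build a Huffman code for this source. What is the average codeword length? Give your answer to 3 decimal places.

2.230 bits/symbol

Probabilities are the counts divided by 178.
Repeatedly combine the two least-probable nodes; the expected code length is the sum of the merged weights.
merge 6/89 + 29/178 → 41/178
merge 39/178 + 41/178 → 40/89
merge 43/178 + 55/178 → 49/89
merge 40/89 + 49/89 → 1
L = 41/178 + 40/89 + 49/89 + 1 = 397/178 ≈ 2.230 bits/symbol.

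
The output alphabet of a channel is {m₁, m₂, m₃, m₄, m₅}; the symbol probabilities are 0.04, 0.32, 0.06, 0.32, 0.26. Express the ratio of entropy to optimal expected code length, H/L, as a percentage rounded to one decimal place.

94.6%

Entropy H = −Σ p log₂ p ≈ 1.9866 bits.
Huffman merges: 1/25+3/50→1/10; 1/10+13/50→9/25; 8/25+8/25→16/25; 9/25+16/25→1. L = 21/10 ≈ 2.1000.
Efficiency = H/L = 1.9866/2.1000 = 94.6%.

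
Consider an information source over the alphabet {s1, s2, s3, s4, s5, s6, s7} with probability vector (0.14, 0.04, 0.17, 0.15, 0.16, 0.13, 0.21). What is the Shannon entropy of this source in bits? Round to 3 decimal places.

H = −Σ pᵢ log₂ pᵢ.
−0.14·log₂(0.14) = 0.3971
−0.04·log₂(0.04) = 0.1858
−0.17·log₂(0.17) = 0.4346
−0.15·log₂(0.15) = 0.4105
−0.16·log₂(0.16) = 0.4230
−0.13·log₂(0.13) = 0.3826
−0.21·log₂(0.21) = 0.4728
Sum ≈ 2.7065 → 2.706 bits.

2.706 bits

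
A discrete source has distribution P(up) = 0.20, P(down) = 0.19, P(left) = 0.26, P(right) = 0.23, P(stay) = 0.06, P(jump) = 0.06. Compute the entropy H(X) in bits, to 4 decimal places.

H = −Σ pᵢ log₂ pᵢ.
−0.20·log₂(0.20) = 0.4644
−0.19·log₂(0.19) = 0.4552
−0.26·log₂(0.26) = 0.5053
−0.23·log₂(0.23) = 0.4877
−0.06·log₂(0.06) = 0.2435
−0.06·log₂(0.06) = 0.2435
Sum ≈ 2.3996 → 2.3996 bits.

2.3996 bits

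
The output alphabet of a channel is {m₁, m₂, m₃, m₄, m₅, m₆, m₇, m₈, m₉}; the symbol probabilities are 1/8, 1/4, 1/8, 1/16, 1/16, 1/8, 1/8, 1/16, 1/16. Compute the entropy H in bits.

3 bits

Each probability is a power of 1/2, so log₂(1/p) is an integer.
H = Σ p·log₂(1/p) = 1/8·3 + 1/4·2 + 1/8·3 + 1/16·4 + 1/16·4 + 1/8·3 + 1/8·3 + 1/16·4 + 1/16·4 = 3 bits.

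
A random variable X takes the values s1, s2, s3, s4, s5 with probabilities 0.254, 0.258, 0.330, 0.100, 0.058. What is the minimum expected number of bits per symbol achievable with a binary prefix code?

Repeatedly combine the two least-probable nodes; the expected code length is the sum of the merged weights.
merge 29/500 + 1/10 → 79/500
merge 79/500 + 127/500 → 103/250
merge 129/500 + 33/100 → 147/250
merge 103/250 + 147/250 → 1
L = 79/500 + 103/250 + 147/250 + 1 = 1079/500 = 2.158 bits/symbol.

2.158 bits/symbol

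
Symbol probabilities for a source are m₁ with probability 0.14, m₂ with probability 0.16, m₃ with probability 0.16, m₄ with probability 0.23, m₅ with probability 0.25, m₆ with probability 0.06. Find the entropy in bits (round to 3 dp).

H = −Σ pᵢ log₂ pᵢ.
−0.14·log₂(0.14) = 0.3971
−0.16·log₂(0.16) = 0.4230
−0.16·log₂(0.16) = 0.4230
−0.23·log₂(0.23) = 0.4877
−0.25·log₂(0.25) = 0.5000
−0.06·log₂(0.06) = 0.2435
Sum ≈ 2.4743 → 2.474 bits.

2.474 bits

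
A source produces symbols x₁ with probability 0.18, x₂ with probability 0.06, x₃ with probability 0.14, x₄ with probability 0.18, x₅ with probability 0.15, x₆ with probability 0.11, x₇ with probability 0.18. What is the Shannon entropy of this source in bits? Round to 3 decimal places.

H = −Σ pᵢ log₂ pᵢ.
−0.18·log₂(0.18) = 0.4453
−0.06·log₂(0.06) = 0.2435
−0.14·log₂(0.14) = 0.3971
−0.18·log₂(0.18) = 0.4453
−0.15·log₂(0.15) = 0.4105
−0.11·log₂(0.11) = 0.3503
−0.18·log₂(0.18) = 0.4453
Sum ≈ 2.7374 → 2.737 bits.

2.737 bits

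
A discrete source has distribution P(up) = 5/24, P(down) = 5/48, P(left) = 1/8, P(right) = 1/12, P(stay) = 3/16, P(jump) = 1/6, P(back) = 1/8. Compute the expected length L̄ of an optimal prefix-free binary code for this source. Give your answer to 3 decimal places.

Repeatedly combine the two least-probable nodes; the expected code length is the sum of the merged weights.
merge 1/12 + 5/48 → 3/16
merge 1/8 + 1/8 → 1/4
merge 1/6 + 3/16 → 17/48
merge 3/16 + 5/24 → 19/48
merge 1/4 + 17/48 → 29/48
merge 19/48 + 29/48 → 1
L = 3/16 + 1/4 + 17/48 + 19/48 + 29/48 + 1 = 67/24 ≈ 2.792 bits/symbol.

2.792 bits/symbol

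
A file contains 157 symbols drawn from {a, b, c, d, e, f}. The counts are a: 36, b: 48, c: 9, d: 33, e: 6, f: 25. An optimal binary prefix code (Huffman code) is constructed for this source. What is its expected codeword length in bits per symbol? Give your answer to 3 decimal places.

2.350 bits/symbol

Probabilities are the counts divided by 157.
Repeatedly combine the two least-probable nodes; the expected code length is the sum of the merged weights.
merge 6/157 + 9/157 → 15/157
merge 15/157 + 25/157 → 40/157
merge 33/157 + 36/157 → 69/157
merge 40/157 + 48/157 → 88/157
merge 69/157 + 88/157 → 1
L = 15/157 + 40/157 + 69/157 + 88/157 + 1 = 369/157 ≈ 2.350 bits/symbol.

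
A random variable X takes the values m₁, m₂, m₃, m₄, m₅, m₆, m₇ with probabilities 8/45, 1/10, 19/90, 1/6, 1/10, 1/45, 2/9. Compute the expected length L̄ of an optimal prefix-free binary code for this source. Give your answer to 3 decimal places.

2.689 bits/symbol

Repeatedly combine the two least-probable nodes; the expected code length is the sum of the merged weights.
merge 1/45 + 1/10 → 11/90
merge 1/10 + 11/90 → 2/9
merge 1/6 + 8/45 → 31/90
merge 19/90 + 2/9 → 13/30
merge 2/9 + 31/90 → 17/30
merge 13/30 + 17/30 → 1
L = 11/90 + 2/9 + 31/90 + 13/30 + 17/30 + 1 = 121/45 ≈ 2.689 bits/symbol.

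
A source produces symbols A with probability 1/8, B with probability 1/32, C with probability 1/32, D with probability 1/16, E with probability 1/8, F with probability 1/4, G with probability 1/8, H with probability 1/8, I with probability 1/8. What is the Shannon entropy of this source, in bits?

2.9375 bits

Each probability is a power of 1/2, so log₂(1/p) is an integer.
H = Σ p·log₂(1/p) = 1/8·3 + 1/32·5 + 1/32·5 + 1/16·4 + 1/8·3 + 1/4·2 + 1/8·3 + 1/8·3 + 1/8·3 = 2.9375 bits.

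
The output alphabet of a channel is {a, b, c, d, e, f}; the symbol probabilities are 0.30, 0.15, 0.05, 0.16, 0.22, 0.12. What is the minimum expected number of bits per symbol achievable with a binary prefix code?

Repeatedly combine the two least-probable nodes; the expected code length is the sum of the merged weights.
merge 1/20 + 3/25 → 17/100
merge 3/20 + 4/25 → 31/100
merge 17/100 + 11/50 → 39/100
merge 3/10 + 31/100 → 61/100
merge 39/100 + 61/100 → 1
L = 17/100 + 31/100 + 39/100 + 61/100 + 1 = 62/25 = 2.48 bits/symbol.

2.48 bits/symbol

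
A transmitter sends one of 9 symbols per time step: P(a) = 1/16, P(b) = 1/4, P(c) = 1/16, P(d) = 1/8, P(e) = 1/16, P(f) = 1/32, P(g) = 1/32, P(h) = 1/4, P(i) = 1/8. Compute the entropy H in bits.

2.8125 bits

Each probability is a power of 1/2, so log₂(1/p) is an integer.
H = Σ p·log₂(1/p) = 1/16·4 + 1/4·2 + 1/16·4 + 1/8·3 + 1/16·4 + 1/32·5 + 1/32·5 + 1/4·2 + 1/8·3 = 2.8125 bits.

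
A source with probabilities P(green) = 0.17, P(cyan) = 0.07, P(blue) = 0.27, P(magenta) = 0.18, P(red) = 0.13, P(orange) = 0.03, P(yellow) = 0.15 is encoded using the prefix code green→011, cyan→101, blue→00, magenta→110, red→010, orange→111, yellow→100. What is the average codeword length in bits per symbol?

2.73 bits/symbol

L̄ = Σ pᵢ·ℓᵢ = 0.17·3 + 0.07·3 + 0.27·2 + 0.18·3 + 0.13·3 + 0.03·3 + 0.15·3 = 2.73 bits/symbol.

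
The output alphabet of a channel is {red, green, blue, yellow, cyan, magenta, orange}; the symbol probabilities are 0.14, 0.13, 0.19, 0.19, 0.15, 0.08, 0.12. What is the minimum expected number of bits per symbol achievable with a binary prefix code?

2.81 bits/symbol

Repeatedly combine the two least-probable nodes; the expected code length is the sum of the merged weights.
merge 2/25 + 3/25 → 1/5
merge 13/100 + 7/50 → 27/100
merge 3/20 + 19/100 → 17/50
merge 19/100 + 1/5 → 39/100
merge 27/100 + 17/50 → 61/100
merge 39/100 + 61/100 → 1
L = 1/5 + 27/100 + 17/50 + 39/100 + 61/100 + 1 = 281/100 = 2.81 bits/symbol.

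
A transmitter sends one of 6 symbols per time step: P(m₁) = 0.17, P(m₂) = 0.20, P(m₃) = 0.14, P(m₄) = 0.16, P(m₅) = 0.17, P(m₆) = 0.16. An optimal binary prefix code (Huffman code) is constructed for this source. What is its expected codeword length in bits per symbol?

Repeatedly combine the two least-probable nodes; the expected code length is the sum of the merged weights.
merge 7/50 + 4/25 → 3/10
merge 4/25 + 17/100 → 33/100
merge 17/100 + 1/5 → 37/100
merge 3/10 + 33/100 → 63/100
merge 37/100 + 63/100 → 1
L = 3/10 + 33/100 + 37/100 + 63/100 + 1 = 263/100 = 2.63 bits/symbol.

2.63 bits/symbol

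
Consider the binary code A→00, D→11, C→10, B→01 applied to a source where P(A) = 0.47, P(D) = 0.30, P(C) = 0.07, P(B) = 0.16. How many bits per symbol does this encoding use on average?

2 bits/symbol

L̄ = Σ pᵢ·ℓᵢ = 0.47·2 + 0.30·2 + 0.07·2 + 0.16·2 = 2 bits/symbol.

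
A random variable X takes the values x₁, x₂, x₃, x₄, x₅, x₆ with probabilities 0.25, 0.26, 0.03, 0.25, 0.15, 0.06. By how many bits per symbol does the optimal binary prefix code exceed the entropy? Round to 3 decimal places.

0.019 bits

Entropy H = −Σ p log₂ p ≈ 2.3111 bits.
Huffman merges: 3/100+3/50→9/100; 9/100+3/20→6/25; 6/25+1/4→49/100; 1/4+13/50→51/100; 49/100+51/100→1. L = 233/100 ≈ 2.3300.
L − H = 2.3300 − 2.3111 = 0.019 bits.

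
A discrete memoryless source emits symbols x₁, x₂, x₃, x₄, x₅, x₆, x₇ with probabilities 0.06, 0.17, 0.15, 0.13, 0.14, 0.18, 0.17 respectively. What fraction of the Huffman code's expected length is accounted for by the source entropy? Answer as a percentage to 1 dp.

Entropy H = −Σ p log₂ p ≈ 2.7483 bits.
Huffman merges: 3/50+13/100→19/100; 7/50+3/20→29/100; 17/100+17/100→17/50; 9/50+19/100→37/100; 29/100+17/50→63/100; 37/100+63/100→1. L = 141/50 ≈ 2.8200.
Efficiency = H/L = 2.7483/2.8200 = 97.5%.

97.5%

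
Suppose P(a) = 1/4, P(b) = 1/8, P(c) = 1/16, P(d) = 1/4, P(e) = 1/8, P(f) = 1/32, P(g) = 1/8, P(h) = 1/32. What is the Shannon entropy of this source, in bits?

Each probability is a power of 1/2, so log₂(1/p) is an integer.
H = Σ p·log₂(1/p) = 1/4·2 + 1/8·3 + 1/16·4 + 1/4·2 + 1/8·3 + 1/32·5 + 1/8·3 + 1/32·5 = 2.6875 bits.

2.6875 bits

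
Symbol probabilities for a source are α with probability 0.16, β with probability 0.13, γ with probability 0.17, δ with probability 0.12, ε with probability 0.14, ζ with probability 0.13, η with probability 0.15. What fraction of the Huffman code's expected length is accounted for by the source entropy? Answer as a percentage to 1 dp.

Entropy H = −Σ p log₂ p ≈ 2.7976 bits.
Huffman merges: 3/25+13/100→1/4; 13/100+7/50→27/100; 3/20+4/25→31/100; 17/100+1/4→21/50; 27/100+31/100→29/50; 21/50+29/50→1. L = 283/100 ≈ 2.8300.
Efficiency = H/L = 2.7976/2.8300 = 98.9%.

98.9%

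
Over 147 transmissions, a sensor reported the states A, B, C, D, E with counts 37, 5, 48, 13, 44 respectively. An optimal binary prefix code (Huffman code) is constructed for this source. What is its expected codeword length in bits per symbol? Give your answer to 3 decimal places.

2.122 bits/symbol

Probabilities are the counts divided by 147.
Repeatedly combine the two least-probable nodes; the expected code length is the sum of the merged weights.
merge 5/147 + 13/147 → 6/49
merge 6/49 + 37/147 → 55/147
merge 44/147 + 16/49 → 92/147
merge 55/147 + 92/147 → 1
L = 6/49 + 55/147 + 92/147 + 1 = 104/49 ≈ 2.122 bits/symbol.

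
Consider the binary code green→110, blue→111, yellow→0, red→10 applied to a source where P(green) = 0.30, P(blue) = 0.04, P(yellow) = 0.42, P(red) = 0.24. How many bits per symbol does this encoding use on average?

L̄ = Σ pᵢ·ℓᵢ = 0.30·3 + 0.04·3 + 0.42·1 + 0.24·2 = 1.92 bits/symbol.

1.92 bits/symbol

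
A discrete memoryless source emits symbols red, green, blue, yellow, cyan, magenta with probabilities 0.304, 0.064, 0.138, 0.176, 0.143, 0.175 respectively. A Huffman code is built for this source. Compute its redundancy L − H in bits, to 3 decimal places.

0.067 bits

Entropy H = −Σ p log₂ p ≈ 2.4528 bits.
Huffman merges: 8/125+69/500→101/500; 143/1000+7/40→159/500; 22/125+101/500→189/500; 38/125+159/500→311/500; 189/500+311/500→1. L = 63/25 ≈ 2.5200.
L − H = 2.5200 − 2.4528 = 0.067 bits.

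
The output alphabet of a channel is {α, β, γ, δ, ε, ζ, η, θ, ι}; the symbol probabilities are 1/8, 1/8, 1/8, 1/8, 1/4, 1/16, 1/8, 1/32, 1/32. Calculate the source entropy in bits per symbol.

Each probability is a power of 1/2, so log₂(1/p) is an integer.
H = Σ p·log₂(1/p) = 1/8·3 + 1/8·3 + 1/8·3 + 1/8·3 + 1/4·2 + 1/16·4 + 1/8·3 + 1/32·5 + 1/32·5 = 2.9375 bits.

2.9375 bits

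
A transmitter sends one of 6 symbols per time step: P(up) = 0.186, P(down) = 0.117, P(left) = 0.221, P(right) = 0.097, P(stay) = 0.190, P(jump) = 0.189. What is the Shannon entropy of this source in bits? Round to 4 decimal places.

2.5308 bits

H = −Σ pᵢ log₂ pᵢ.
−0.186·log₂(0.186) = 0.4514
−0.117·log₂(0.117) = 0.3622
−0.221·log₂(0.221) = 0.4813
−0.097·log₂(0.097) = 0.3265
−0.190·log₂(0.190) = 0.4552
−0.189·log₂(0.189) = 0.4543
Sum ≈ 2.5308 → 2.5308 bits.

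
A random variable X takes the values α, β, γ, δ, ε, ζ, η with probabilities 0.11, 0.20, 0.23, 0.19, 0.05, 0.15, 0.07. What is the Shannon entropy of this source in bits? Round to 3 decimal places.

2.653 bits

H = −Σ pᵢ log₂ pᵢ.
−0.11·log₂(0.11) = 0.3503
−0.20·log₂(0.20) = 0.4644
−0.23·log₂(0.23) = 0.4877
−0.19·log₂(0.19) = 0.4552
−0.05·log₂(0.05) = 0.2161
−0.15·log₂(0.15) = 0.4105
−0.07·log₂(0.07) = 0.2686
Sum ≈ 2.6528 → 2.653 bits.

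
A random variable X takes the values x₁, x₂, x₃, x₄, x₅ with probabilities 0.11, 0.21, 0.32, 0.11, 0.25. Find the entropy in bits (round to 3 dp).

2.199 bits

H = −Σ pᵢ log₂ pᵢ.
−0.11·log₂(0.11) = 0.3503
−0.21·log₂(0.21) = 0.4728
−0.32·log₂(0.32) = 0.5260
−0.11·log₂(0.11) = 0.3503
−0.25·log₂(0.25) = 0.5000
Sum ≈ 2.1994 → 2.199 bits.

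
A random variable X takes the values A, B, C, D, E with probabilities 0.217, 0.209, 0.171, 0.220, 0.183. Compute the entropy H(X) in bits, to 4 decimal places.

H = −Σ pᵢ log₂ pᵢ.
−0.217·log₂(0.217) = 0.4783
−0.209·log₂(0.209) = 0.4720
−0.171·log₂(0.171) = 0.4357
−0.220·log₂(0.220) = 0.4806
−0.183·log₂(0.183) = 0.4484
Sum ≈ 2.3150 → 2.3150 bits.

2.3150 bits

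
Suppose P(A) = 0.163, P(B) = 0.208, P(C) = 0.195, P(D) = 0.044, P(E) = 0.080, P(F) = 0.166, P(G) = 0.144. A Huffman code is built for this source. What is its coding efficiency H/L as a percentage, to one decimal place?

Entropy H = −Σ p log₂ p ≈ 2.6801 bits.
Huffman merges: 11/250+2/25→31/250; 31/250+18/125→67/250; 163/1000+83/500→329/1000; 39/200+26/125→403/1000; 67/250+329/1000→597/1000; 403/1000+597/1000→1. L = 2721/1000 ≈ 2.7210.
Efficiency = H/L = 2.6801/2.7210 = 98.5%.

98.5%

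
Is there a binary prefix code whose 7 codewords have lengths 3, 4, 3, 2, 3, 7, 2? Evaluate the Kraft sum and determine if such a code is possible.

With common denominator 2^7 = 128: Σ 2^(−ℓᵢ) = 16/128 + 8/128 + 16/128 + 32/128 + 16/128 + 1/128 + 32/128 = 121/128 = 0.9453125.
Kraft's inequality requires Σ ≤ 1; here Σ = 0.9453125 ≤ 1, so such a prefix code exists.

0.9453125; yes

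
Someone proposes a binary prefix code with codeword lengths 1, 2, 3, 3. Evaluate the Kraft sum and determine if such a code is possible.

1; yes

With common denominator 2^3 = 8: Σ 2^(−ℓᵢ) = 4/8 + 2/8 + 1/8 + 1/8 = 8/8 = 1.
Kraft's inequality requires Σ ≤ 1; here Σ = 1 ≤ 1, so such a prefix code exists.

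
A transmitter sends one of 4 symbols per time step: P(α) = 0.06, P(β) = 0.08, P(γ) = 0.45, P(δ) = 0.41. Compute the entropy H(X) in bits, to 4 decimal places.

1.5808 bits

H = −Σ pᵢ log₂ pᵢ.
−0.06·log₂(0.06) = 0.2435
−0.08·log₂(0.08) = 0.2915
−0.45·log₂(0.45) = 0.5184
−0.41·log₂(0.41) = 0.5274
Sum ≈ 1.5808 → 1.5808 bits.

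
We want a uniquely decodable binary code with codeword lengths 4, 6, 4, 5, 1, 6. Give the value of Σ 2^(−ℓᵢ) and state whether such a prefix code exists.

0.6875; yes

With common denominator 2^6 = 64: Σ 2^(−ℓᵢ) = 4/64 + 1/64 + 4/64 + 2/64 + 32/64 + 1/64 = 44/64 = 0.6875.
Kraft's inequality requires Σ ≤ 1; here Σ = 0.6875 ≤ 1, so such a prefix code exists.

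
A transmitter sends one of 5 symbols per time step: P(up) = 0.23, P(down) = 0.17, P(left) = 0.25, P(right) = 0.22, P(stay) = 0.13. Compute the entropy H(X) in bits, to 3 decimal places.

2.285 bits

H = −Σ pᵢ log₂ pᵢ.
−0.23·log₂(0.23) = 0.4877
−0.17·log₂(0.17) = 0.4346
−0.25·log₂(0.25) = 0.5000
−0.22·log₂(0.22) = 0.4806
−0.13·log₂(0.13) = 0.3826
Sum ≈ 2.2855 → 2.285 bits.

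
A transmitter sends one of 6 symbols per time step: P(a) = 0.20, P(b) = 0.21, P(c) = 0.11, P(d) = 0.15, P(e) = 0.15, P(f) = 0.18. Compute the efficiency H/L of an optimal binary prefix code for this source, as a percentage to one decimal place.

98.6%

Entropy H = −Σ p log₂ p ≈ 2.5539 bits.
Huffman merges: 11/100+3/20→13/50; 3/20+9/50→33/100; 1/5+21/100→41/100; 13/50+33/100→59/100; 41/100+59/100→1. L = 259/100 ≈ 2.5900.
Efficiency = H/L = 2.5539/2.5900 = 98.6%.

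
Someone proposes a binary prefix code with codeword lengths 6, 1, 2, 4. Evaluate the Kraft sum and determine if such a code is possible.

With common denominator 2^6 = 64: Σ 2^(−ℓᵢ) = 1/64 + 32/64 + 16/64 + 4/64 = 53/64 = 0.828125.
Kraft's inequality requires Σ ≤ 1; here Σ = 0.828125 ≤ 1, so such a prefix code exists.

0.828125; yes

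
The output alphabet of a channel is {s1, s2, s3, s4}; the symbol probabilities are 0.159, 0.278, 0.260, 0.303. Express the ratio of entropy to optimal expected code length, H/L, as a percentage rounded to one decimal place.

Entropy H = −Σ p log₂ p ≈ 1.9625 bits.
Huffman merges: 159/1000+13/50→419/1000; 139/500+303/1000→581/1000; 419/1000+581/1000→1. L = 2 ≈ 2.0000.
Efficiency = H/L = 1.9625/2.0000 = 98.1%.

98.1%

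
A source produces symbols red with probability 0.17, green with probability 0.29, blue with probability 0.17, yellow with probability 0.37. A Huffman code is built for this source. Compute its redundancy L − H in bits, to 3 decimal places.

0.052 bits

Entropy H = −Σ p log₂ p ≈ 1.9178 bits.
Huffman merges: 17/100+17/100→17/50; 29/100+17/50→63/100; 37/100+63/100→1. L = 197/100 ≈ 1.9700.
L − H = 1.9700 − 1.9178 = 0.052 bits.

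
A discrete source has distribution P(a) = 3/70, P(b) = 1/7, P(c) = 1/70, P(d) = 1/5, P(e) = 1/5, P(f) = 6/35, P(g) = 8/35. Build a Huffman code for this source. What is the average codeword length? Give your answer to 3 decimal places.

2.629 bits/symbol

Repeatedly combine the two least-probable nodes; the expected code length is the sum of the merged weights.
merge 1/70 + 3/70 → 2/35
merge 2/35 + 1/7 → 1/5
merge 6/35 + 1/5 → 13/35
merge 1/5 + 1/5 → 2/5
merge 8/35 + 13/35 → 3/5
merge 2/5 + 3/5 → 1
L = 2/35 + 1/5 + 13/35 + 2/5 + 3/5 + 1 = 92/35 ≈ 2.629 bits/symbol.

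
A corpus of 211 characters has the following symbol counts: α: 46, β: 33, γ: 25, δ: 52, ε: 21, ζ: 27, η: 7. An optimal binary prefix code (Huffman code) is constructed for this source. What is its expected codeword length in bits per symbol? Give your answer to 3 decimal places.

2.668 bits/symbol

Probabilities are the counts divided by 211.
Repeatedly combine the two least-probable nodes; the expected code length is the sum of the merged weights.
merge 7/211 + 21/211 → 28/211
merge 25/211 + 27/211 → 52/211
merge 28/211 + 33/211 → 61/211
merge 46/211 + 52/211 → 98/211
merge 52/211 + 61/211 → 113/211
merge 98/211 + 113/211 → 1
L = 28/211 + 52/211 + 61/211 + 98/211 + 113/211 + 1 = 563/211 ≈ 2.668 bits/symbol.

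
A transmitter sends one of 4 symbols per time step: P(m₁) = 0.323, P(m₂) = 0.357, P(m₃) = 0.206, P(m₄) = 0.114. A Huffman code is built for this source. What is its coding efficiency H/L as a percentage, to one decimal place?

96.0%

Entropy H = −Σ p log₂ p ≈ 1.8838 bits.
Huffman merges: 57/500+103/500→8/25; 8/25+323/1000→643/1000; 357/1000+643/1000→1. L = 1963/1000 ≈ 1.9630.
Efficiency = H/L = 1.8838/1.9630 = 96.0%.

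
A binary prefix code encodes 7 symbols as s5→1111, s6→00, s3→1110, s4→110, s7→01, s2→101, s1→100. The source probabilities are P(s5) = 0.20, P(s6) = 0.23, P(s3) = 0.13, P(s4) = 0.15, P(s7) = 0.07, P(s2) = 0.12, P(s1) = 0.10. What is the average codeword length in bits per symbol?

3.03 bits/symbol

L̄ = Σ pᵢ·ℓᵢ = 0.20·4 + 0.23·2 + 0.13·4 + 0.15·3 + 0.07·2 + 0.12·3 + 0.10·3 = 3.03 bits/symbol.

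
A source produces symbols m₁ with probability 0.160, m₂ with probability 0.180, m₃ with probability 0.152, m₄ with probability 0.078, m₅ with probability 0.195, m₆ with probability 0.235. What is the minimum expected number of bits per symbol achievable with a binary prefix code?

2.57 bits/symbol

Repeatedly combine the two least-probable nodes; the expected code length is the sum of the merged weights.
merge 39/500 + 19/125 → 23/100
merge 4/25 + 9/50 → 17/50
merge 39/200 + 23/100 → 17/40
merge 47/200 + 17/50 → 23/40
merge 17/40 + 23/40 → 1
L = 23/100 + 17/50 + 17/40 + 23/40 + 1 = 257/100 = 2.57 bits/symbol.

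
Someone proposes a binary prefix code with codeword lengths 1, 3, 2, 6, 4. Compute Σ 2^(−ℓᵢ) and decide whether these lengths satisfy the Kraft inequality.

With common denominator 2^6 = 64: Σ 2^(−ℓᵢ) = 32/64 + 8/64 + 16/64 + 1/64 + 4/64 = 61/64 = 0.953125.
Kraft's inequality requires Σ ≤ 1; here Σ = 0.953125 ≤ 1, so such a prefix code exists.

0.953125; yes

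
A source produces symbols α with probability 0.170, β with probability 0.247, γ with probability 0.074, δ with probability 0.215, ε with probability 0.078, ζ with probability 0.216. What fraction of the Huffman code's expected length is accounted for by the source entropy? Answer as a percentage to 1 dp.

99.1%

Entropy H = −Σ p log₂ p ≈ 2.4523 bits.
Huffman merges: 37/500+39/500→19/125; 19/125+17/100→161/500; 43/200+27/125→431/1000; 247/1000+161/500→569/1000; 431/1000+569/1000→1. L = 1237/500 ≈ 2.4740.
Efficiency = H/L = 2.4523/2.4740 = 99.1%.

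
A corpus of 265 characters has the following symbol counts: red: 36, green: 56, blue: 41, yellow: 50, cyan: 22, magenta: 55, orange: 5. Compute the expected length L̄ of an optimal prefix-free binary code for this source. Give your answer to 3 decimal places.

Probabilities are the counts divided by 265.
Repeatedly combine the two least-probable nodes; the expected code length is the sum of the merged weights.
merge 1/53 + 22/265 → 27/265
merge 27/265 + 36/265 → 63/265
merge 41/265 + 10/53 → 91/265
merge 11/53 + 56/265 → 111/265
merge 63/265 + 91/265 → 154/265
merge 111/265 + 154/265 → 1
L = 27/265 + 63/265 + 91/265 + 111/265 + 154/265 + 1 = 711/265 ≈ 2.683 bits/symbol.

2.683 bits/symbol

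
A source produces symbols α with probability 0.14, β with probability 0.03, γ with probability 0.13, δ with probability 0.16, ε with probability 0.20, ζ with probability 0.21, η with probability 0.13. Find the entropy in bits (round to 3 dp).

2.674 bits

H = −Σ pᵢ log₂ pᵢ.
−0.14·log₂(0.14) = 0.3971
−0.03·log₂(0.03) = 0.1518
−0.13·log₂(0.13) = 0.3826
−0.16·log₂(0.16) = 0.4230
−0.20·log₂(0.20) = 0.4644
−0.21·log₂(0.21) = 0.4728
−0.13·log₂(0.13) = 0.3826
Sum ≈ 2.6744 → 2.674 bits.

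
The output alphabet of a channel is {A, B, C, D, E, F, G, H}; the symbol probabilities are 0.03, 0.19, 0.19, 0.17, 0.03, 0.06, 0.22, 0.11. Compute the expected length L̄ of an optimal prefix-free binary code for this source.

Repeatedly combine the two least-probable nodes; the expected code length is the sum of the merged weights.
merge 3/100 + 3/100 → 3/50
merge 3/50 + 3/50 → 3/25
merge 11/100 + 3/25 → 23/100
merge 17/100 + 19/100 → 9/25
merge 19/100 + 11/50 → 41/100
merge 23/100 + 9/25 → 59/100
merge 41/100 + 59/100 → 1
L = 3/50 + 3/25 + 23/100 + 9/25 + 41/100 + 59/100 + 1 = 277/100 = 2.77 bits/symbol.

2.77 bits/symbol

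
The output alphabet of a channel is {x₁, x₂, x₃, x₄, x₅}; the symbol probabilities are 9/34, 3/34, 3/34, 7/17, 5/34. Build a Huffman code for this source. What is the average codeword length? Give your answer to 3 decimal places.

Repeatedly combine the two least-probable nodes; the expected code length is the sum of the merged weights.
merge 3/34 + 3/34 → 3/17
merge 5/34 + 3/17 → 11/34
merge 9/34 + 11/34 → 10/17
merge 7/17 + 10/17 → 1
L = 3/17 + 11/34 + 10/17 + 1 = 71/34 ≈ 2.088 bits/symbol.

2.088 bits/symbol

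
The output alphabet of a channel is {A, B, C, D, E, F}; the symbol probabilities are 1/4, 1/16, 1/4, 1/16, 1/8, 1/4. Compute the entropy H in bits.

2.375 bits

Each probability is a power of 1/2, so log₂(1/p) is an integer.
H = Σ p·log₂(1/p) = 1/4·2 + 1/16·4 + 1/4·2 + 1/16·4 + 1/8·3 + 1/4·2 = 2.375 bits.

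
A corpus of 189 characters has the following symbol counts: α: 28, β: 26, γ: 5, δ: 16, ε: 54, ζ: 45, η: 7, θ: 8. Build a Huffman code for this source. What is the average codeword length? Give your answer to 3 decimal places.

2.646 bits/symbol

Probabilities are the counts divided by 189.
Repeatedly combine the two least-probable nodes; the expected code length is the sum of the merged weights.
merge 5/189 + 1/27 → 4/63
merge 8/189 + 4/63 → 20/189
merge 16/189 + 20/189 → 4/21
merge 26/189 + 4/27 → 2/7
merge 4/21 + 5/21 → 3/7
merge 2/7 + 2/7 → 4/7
merge 3/7 + 4/7 → 1
L = 4/63 + 20/189 + 4/21 + 2/7 + 3/7 + 4/7 + 1 = 500/189 ≈ 2.646 bits/symbol.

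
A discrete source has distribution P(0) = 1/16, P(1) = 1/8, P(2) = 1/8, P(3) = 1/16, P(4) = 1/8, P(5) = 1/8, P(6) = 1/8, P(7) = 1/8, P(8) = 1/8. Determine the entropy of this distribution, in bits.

Each probability is a power of 1/2, so log₂(1/p) is an integer.
H = Σ p·log₂(1/p) = 1/16·4 + 1/8·3 + 1/8·3 + 1/16·4 + 1/8·3 + 1/8·3 + 1/8·3 + 1/8·3 + 1/8·3 = 3.125 bits.

3.125 bits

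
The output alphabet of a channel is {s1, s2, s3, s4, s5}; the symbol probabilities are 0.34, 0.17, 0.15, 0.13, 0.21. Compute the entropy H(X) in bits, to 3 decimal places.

H = −Σ pᵢ log₂ pᵢ.
−0.34·log₂(0.34) = 0.5292
−0.17·log₂(0.17) = 0.4346
−0.15·log₂(0.15) = 0.4105
−0.13·log₂(0.13) = 0.3826
−0.21·log₂(0.21) = 0.4728
Sum ≈ 2.2298 → 2.230 bits.

2.230 bits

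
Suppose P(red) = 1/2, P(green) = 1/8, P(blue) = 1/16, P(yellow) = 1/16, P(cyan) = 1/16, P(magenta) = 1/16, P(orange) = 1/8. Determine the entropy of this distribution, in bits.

Each probability is a power of 1/2, so log₂(1/p) is an integer.
H = Σ p·log₂(1/p) = 1/2·1 + 1/8·3 + 1/16·4 + 1/16·4 + 1/16·4 + 1/16·4 + 1/8·3 = 2.25 bits.

2.25 bits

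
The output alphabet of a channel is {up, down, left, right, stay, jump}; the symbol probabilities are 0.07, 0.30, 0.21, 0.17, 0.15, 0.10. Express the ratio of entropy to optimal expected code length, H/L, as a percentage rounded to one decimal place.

Entropy H = −Σ p log₂ p ≈ 2.4398 bits.
Huffman merges: 7/100+1/10→17/100; 3/20+17/100→8/25; 17/100+21/100→19/50; 3/10+8/25→31/50; 19/50+31/50→1. L = 249/100 ≈ 2.4900.
Efficiency = H/L = 2.4398/2.4900 = 98.0%.

98.0%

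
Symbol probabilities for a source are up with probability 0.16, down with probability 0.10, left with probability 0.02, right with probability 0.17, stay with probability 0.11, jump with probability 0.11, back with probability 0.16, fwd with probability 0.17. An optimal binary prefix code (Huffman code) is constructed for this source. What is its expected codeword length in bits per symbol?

Repeatedly combine the two least-probable nodes; the expected code length is the sum of the merged weights.
merge 1/50 + 1/10 → 3/25
merge 11/100 + 11/100 → 11/50
merge 3/25 + 4/25 → 7/25
merge 4/25 + 17/100 → 33/100
merge 17/100 + 11/50 → 39/100
merge 7/25 + 33/100 → 61/100
merge 39/100 + 61/100 → 1
L = 3/25 + 11/50 + 7/25 + 33/100 + 39/100 + 61/100 + 1 = 59/20 = 2.95 bits/symbol.

2.95 bits/symbol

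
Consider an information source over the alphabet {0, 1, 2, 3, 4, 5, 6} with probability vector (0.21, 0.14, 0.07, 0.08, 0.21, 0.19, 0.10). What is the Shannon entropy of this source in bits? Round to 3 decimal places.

H = −Σ pᵢ log₂ pᵢ.
−0.21·log₂(0.21) = 0.4728
−0.14·log₂(0.14) = 0.3971
−0.07·log₂(0.07) = 0.2686
−0.08·log₂(0.08) = 0.2915
−0.21·log₂(0.21) = 0.4728
−0.19·log₂(0.19) = 0.4552
−0.10·log₂(0.10) = 0.3322
Sum ≈ 2.6902 → 2.690 bits.

2.690 bits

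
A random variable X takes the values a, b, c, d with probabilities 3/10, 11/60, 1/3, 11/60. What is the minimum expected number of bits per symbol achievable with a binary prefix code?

Repeatedly combine the two least-probable nodes; the expected code length is the sum of the merged weights.
merge 11/60 + 11/60 → 11/30
merge 3/10 + 1/3 → 19/30
merge 11/30 + 19/30 → 1
L = 11/30 + 19/30 + 1 = 2 bits/symbol.

2 bits/symbol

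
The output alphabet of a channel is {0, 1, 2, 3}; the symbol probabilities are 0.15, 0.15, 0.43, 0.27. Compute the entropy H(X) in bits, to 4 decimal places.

1.8547 bits

H = −Σ pᵢ log₂ pᵢ.
−0.15·log₂(0.15) = 0.4105
−0.15·log₂(0.15) = 0.4105
−0.43·log₂(0.43) = 0.5236
−0.27·log₂(0.27) = 0.5100
Sum ≈ 1.8547 → 1.8547 bits.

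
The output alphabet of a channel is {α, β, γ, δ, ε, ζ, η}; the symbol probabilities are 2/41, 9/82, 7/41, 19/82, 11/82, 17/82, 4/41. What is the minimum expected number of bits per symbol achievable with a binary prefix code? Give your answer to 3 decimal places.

2.707 bits/symbol

Repeatedly combine the two least-probable nodes; the expected code length is the sum of the merged weights.
merge 2/41 + 4/41 → 6/41
merge 9/82 + 11/82 → 10/41
merge 6/41 + 7/41 → 13/41
merge 17/82 + 19/82 → 18/41
merge 10/41 + 13/41 → 23/41
merge 18/41 + 23/41 → 1
L = 6/41 + 10/41 + 13/41 + 18/41 + 23/41 + 1 = 111/41 ≈ 2.707 bits/symbol.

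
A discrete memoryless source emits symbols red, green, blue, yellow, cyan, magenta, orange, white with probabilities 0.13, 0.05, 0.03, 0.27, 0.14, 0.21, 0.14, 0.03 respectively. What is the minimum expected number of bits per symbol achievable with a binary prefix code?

Repeatedly combine the two least-probable nodes; the expected code length is the sum of the merged weights.
merge 3/100 + 3/100 → 3/50
merge 1/20 + 3/50 → 11/100
merge 11/100 + 13/100 → 6/25
merge 7/50 + 7/50 → 7/25
merge 21/100 + 6/25 → 9/20
merge 27/100 + 7/25 → 11/20
merge 9/20 + 11/20 → 1
L = 3/50 + 11/100 + 6/25 + 7/25 + 9/20 + 11/20 + 1 = 269/100 = 2.69 bits/symbol.

2.69 bits/symbol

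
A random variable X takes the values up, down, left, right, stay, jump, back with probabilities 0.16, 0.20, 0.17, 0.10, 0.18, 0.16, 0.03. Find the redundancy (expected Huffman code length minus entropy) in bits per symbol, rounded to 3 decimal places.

Entropy H = −Σ p log₂ p ≈ 2.6743 bits.
Huffman merges: 3/100+1/10→13/100; 13/100+4/25→29/100; 4/25+17/100→33/100; 9/50+1/5→19/50; 29/100+33/100→31/50; 19/50+31/50→1. L = 11/4 ≈ 2.7500.
L − H = 2.7500 − 2.6743 = 0.076 bits.

0.076 bits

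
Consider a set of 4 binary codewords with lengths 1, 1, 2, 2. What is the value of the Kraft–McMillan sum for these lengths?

1.5

With common denominator 2^2 = 4: Σ 2^(−ℓᵢ) = 2/4 + 2/4 + 1/4 + 1/4 = 6/4 = 1.5.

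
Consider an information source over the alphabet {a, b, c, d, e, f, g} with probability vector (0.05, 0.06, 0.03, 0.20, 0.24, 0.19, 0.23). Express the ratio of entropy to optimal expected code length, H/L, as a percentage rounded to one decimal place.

Entropy H = −Σ p log₂ p ≈ 2.5128 bits.
Huffman merges: 3/100+1/20→2/25; 3/50+2/25→7/50; 7/50+19/100→33/100; 1/5+23/100→43/100; 6/25+33/100→57/100; 43/100+57/100→1. L = 51/20 ≈ 2.5500.
Efficiency = H/L = 2.5128/2.5500 = 98.5%.

98.5%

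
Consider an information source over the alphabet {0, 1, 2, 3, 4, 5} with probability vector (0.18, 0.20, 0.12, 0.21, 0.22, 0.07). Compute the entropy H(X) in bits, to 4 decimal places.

2.4987 bits

H = −Σ pᵢ log₂ pᵢ.
−0.18·log₂(0.18) = 0.4453
−0.20·log₂(0.20) = 0.4644
−0.12·log₂(0.12) = 0.3671
−0.21·log₂(0.21) = 0.4728
−0.22·log₂(0.22) = 0.4806
−0.07·log₂(0.07) = 0.2686
Sum ≈ 2.4987 → 2.4987 bits.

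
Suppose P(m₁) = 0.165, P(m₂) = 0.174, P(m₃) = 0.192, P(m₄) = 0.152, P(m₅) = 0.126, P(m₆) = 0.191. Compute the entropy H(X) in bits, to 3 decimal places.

H = −Σ pᵢ log₂ pᵢ.
−0.165·log₂(0.165) = 0.4289
−0.174·log₂(0.174) = 0.4390
−0.192·log₂(0.192) = 0.4571
−0.152·log₂(0.152) = 0.4131
−0.126·log₂(0.126) = 0.3766
−0.191·log₂(0.191) = 0.4562
Sum ≈ 2.5708 → 2.571 bits.

2.571 bits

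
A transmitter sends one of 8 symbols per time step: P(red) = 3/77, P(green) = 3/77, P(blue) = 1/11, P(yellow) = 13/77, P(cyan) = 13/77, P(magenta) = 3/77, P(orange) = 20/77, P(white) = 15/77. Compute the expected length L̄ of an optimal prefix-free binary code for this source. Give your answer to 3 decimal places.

Repeatedly combine the two least-probable nodes; the expected code length is the sum of the merged weights.
merge 3/77 + 3/77 → 6/77
merge 3/77 + 6/77 → 9/77
merge 1/11 + 9/77 → 16/77
merge 13/77 + 13/77 → 26/77
merge 15/77 + 16/77 → 31/77
merge 20/77 + 26/77 → 46/77
merge 31/77 + 46/77 → 1
L = 6/77 + 9/77 + 16/77 + 26/77 + 31/77 + 46/77 + 1 = 211/77 ≈ 2.740 bits/symbol.

2.740 bits/symbol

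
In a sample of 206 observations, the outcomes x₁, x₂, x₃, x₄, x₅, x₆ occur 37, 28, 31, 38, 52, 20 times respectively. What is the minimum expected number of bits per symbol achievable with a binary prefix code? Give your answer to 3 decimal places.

Probabilities are the counts divided by 206.
Repeatedly combine the two least-probable nodes; the expected code length is the sum of the merged weights.
merge 10/103 + 14/103 → 24/103
merge 31/206 + 37/206 → 34/103
merge 19/103 + 24/103 → 43/103
merge 26/103 + 34/103 → 60/103
merge 43/103 + 60/103 → 1
L = 24/103 + 34/103 + 43/103 + 60/103 + 1 = 264/103 ≈ 2.563 bits/symbol.

2.563 bits/symbol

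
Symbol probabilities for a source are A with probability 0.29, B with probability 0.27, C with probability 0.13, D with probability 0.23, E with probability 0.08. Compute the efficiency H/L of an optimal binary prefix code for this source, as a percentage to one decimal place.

Entropy H = −Σ p log₂ p ≈ 2.1897 bits.
Huffman merges: 2/25+13/100→21/100; 21/100+23/100→11/25; 27/100+29/100→14/25; 11/25+14/25→1. L = 221/100 ≈ 2.2100.
Efficiency = H/L = 2.1897/2.2100 = 99.1%.

99.1%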